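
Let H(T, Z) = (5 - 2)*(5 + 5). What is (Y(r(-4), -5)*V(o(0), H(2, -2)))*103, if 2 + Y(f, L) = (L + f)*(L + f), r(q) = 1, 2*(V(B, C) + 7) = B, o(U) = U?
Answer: -10094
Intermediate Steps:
H(T, Z) = 30 (H(T, Z) = 3*10 = 30)
V(B, C) = -7 + B/2
Y(f, L) = -2 + (L + f)² (Y(f, L) = -2 + (L + f)*(L + f) = -2 + (L + f)²)
(Y(r(-4), -5)*V(o(0), H(2, -2)))*103 = ((-2 + (-5 + 1)²)*(-7 + (½)*0))*103 = ((-2 + (-4)²)*(-7 + 0))*103 = ((-2 + 16)*(-7))*103 = (14*(-7))*103 = -98*103 = -10094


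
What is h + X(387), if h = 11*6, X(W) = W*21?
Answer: 8193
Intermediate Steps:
X(W) = 21*W
h = 66
h + X(387) = 66 + 21*387 = 66 + 8127 = 8193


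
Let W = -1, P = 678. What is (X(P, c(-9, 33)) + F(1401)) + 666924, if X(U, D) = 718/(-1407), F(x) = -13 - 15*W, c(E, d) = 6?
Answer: 938364164/1407 ≈ 6.6693e+5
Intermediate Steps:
F(x) = 2 (F(x) = -13 - 15*(-1) = -13 + 15 = 2)
X(U, D) = -718/1407 (X(U, D) = 718*(-1/1407) = -718/1407)
(X(P, c(-9, 33)) + F(1401)) + 666924 = (-718/1407 + 2) + 666924 = 2096/1407 + 666924 = 938364164/1407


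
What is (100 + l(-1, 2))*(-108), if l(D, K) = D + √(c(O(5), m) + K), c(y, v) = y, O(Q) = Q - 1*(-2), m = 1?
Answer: -11016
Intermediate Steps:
O(Q) = 2 + Q (O(Q) = Q + 2 = 2 + Q)
l(D, K) = D + √(7 + K) (l(D, K) = D + √((2 + 5) + K) = D + √(7 + K))
(100 + l(-1, 2))*(-108) = (100 + (-1 + √(7 + 2)))*(-108) = (100 + (-1 + √9))*(-108) = (100 + (-1 + 3))*(-108) = (100 + 2)*(-108) = 102*(-108) = -11016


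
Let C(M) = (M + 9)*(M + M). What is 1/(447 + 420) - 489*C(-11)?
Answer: -18654371/867 ≈ -21516.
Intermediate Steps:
C(M) = 2*M*(9 + M) (C(M) = (9 + M)*(2*M) = 2*M*(9 + M))
1/(447 + 420) - 489*C(-11) = 1/(447 + 420) - 978*(-11)*(9 - 11) = 1/867 - 978*(-11)*(-2) = 1/867 - 489*44 = 1/867 - 21516 = -18654371/867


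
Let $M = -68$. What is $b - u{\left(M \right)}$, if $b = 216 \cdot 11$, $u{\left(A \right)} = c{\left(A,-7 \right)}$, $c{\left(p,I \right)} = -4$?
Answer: $2380$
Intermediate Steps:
$u{\left(A \right)} = -4$
$b = 2376$
$b - u{\left(M \right)} = 2376 - -4 = 2376 + 4 = 2380$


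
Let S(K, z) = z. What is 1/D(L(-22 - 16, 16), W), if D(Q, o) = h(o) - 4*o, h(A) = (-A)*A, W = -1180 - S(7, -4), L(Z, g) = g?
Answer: -1/1378272 ≈ -7.2555e-7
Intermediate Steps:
W = -1176 (W = -1180 - 1*(-4) = -1180 + 4 = -1176)
h(A) = -A²
D(Q, o) = -o² - 4*o
1/D(L(-22 - 16, 16), W) = 1/(-1176*(-4 - 1*(-1176))) = 1/(-1176*(-4 + 1176)) = 1/(-1176*1172) = 1/(-1378272) = -1/1378272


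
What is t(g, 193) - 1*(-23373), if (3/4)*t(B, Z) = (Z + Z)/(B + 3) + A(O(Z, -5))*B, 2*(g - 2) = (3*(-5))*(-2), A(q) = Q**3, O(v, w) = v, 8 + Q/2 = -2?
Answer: -789673/5 ≈ -1.5793e+5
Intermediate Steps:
Q = -20 (Q = -16 + 2*(-2) = -16 - 4 = -20)
A(q) = -8000 (A(q) = (-20)**3 = -8000)
g = 17 (g = 2 + ((3*(-5))*(-2))/2 = 2 + (-15*(-2))/2 = 2 + (1/2)*30 = 2 + 15 = 17)
t(B, Z) = -32000*B/3 + 8*Z/(3*(3 + B)) (t(B, Z) = 4*((Z + Z)/(B + 3) - 8000*B)/3 = 4*((2*Z)/(3 + B) - 8000*B)/3 = 4*(2*Z/(3 + B) - 8000*B)/3 = 4*(-8000*B + 2*Z/(3 + B))/3 = -32000*B/3 + 8*Z/(3*(3 + B)))
t(g, 193) - 1*(-23373) = 8*(193 - 12000*17 - 4000*17**2)/(3*(3 + 17)) - 1*(-23373) = (8/3)*(193 - 204000 - 4000*289)/20 + 23373 = (8/3)*(1/20)*(193 - 204000 - 1156000) + 23373 = (8/3)*(1/20)*(-1359807) + 23373 = -906538/5 + 23373 = -789673/5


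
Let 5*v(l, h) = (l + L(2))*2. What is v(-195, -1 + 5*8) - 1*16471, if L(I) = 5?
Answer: -16547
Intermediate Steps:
v(l, h) = 2 + 2*l/5 (v(l, h) = ((l + 5)*2)/5 = ((5 + l)*2)/5 = (10 + 2*l)/5 = 2 + 2*l/5)
v(-195, -1 + 5*8) - 1*16471 = (2 + (⅖)*(-195)) - 1*16471 = (2 - 78) - 16471 = -76 - 16471 = -16547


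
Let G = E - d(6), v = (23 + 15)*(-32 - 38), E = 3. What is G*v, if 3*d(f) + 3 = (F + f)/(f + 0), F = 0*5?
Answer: -29260/3 ≈ -9753.3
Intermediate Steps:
F = 0
d(f) = -2/3 (d(f) = -1 + ((0 + f)/(f + 0))/3 = -1 + (f/f)/3 = -1 + (1/3)*1 = -1 + 1/3 = -2/3)
v = -2660 (v = 38*(-70) = -2660)
G = 11/3 (G = 3 - 1*(-2/3) = 3 + 2/3 = 11/3 ≈ 3.6667)
G*v = (11/3)*(-2660) = -29260/3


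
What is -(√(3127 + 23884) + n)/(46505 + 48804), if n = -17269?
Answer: 17269/95309 - √27011/95309 ≈ 0.17947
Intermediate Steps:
-(√(3127 + 23884) + n)/(46505 + 48804) = -(√(3127 + 23884) - 17269)/(46505 + 48804) = -(√27011 - 17269)/95309 = -(-17269 + √27011)/95309 = -(-17269/95309 + √27011/95309) = 17269/95309 - √27011/95309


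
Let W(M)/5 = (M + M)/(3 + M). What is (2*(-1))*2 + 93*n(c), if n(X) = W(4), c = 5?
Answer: 3692/7 ≈ 527.43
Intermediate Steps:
W(M) = 10*M/(3 + M) (W(M) = 5*((M + M)/(3 + M)) = 5*((2*M)/(3 + M)) = 5*(2*M/(3 + M)) = 10*M/(3 + M))
n(X) = 40/7 (n(X) = 10*4/(3 + 4) = 10*4/7 = 10*4*(1/7) = 40/7)
(2*(-1))*2 + 93*n(c) = (2*(-1))*2 + 93*(40/7) = -2*2 + 3720/7 = -4 + 3720/7 = 3692/7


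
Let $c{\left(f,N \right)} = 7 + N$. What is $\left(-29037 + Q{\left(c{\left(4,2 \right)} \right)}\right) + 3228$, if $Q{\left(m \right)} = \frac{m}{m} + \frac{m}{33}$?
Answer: $- \frac{283885}{11} \approx -25808.0$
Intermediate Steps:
$Q{\left(m \right)} = 1 + \frac{m}{33}$ ($Q{\left(m \right)} = 1 + m \frac{1}{33} = 1 + \frac{m}{33}$)
$\left(-29037 + Q{\left(c{\left(4,2 \right)} \right)}\right) + 3228 = \left(-29037 + \left(1 + \frac{7 + 2}{33}\right)\right) + 3228 = \left(-29037 + \left(1 + \frac{1}{33} \cdot 9\right)\right) + 3228 = \left(-29037 + \left(1 + \frac{3}{11}\right)\right) + 3228 = \left(-29037 + \frac{14}{11}\right) + 3228 = - \frac{319393}{11} + 3228 = - \frac{283885}{11}$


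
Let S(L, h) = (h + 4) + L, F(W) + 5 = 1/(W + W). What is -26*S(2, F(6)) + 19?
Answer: -55/6 ≈ -9.1667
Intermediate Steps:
F(W) = -5 + 1/(2*W) (F(W) = -5 + 1/(W + W) = -5 + 1/(2*W))
S(L, h) = 4 + L + h (S(L, h) = (4 + h) + L = 4 + L + h)
-26*S(2, F(6)) + 19 = -26*(4 + 2 + (-5 + (½)/6)) + 19 = -26*(4 + 2 + (-5 + (½)*(⅙))) + 19 = -26*(4 + 2 + (-5 + 1/12)) + 19 = -26*(4 + 2 - 59/12) + 19 = -26*13/12 + 19 = -169/6 + 19 = -55/6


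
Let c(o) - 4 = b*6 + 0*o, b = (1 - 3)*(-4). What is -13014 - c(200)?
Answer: -13066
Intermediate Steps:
b = 8 (b = -2*(-4) = 8)
c(o) = 52 (c(o) = 4 + (8*6 + 0*o) = 4 + (48 + 0) = 4 + 48 = 52)
-13014 - c(200) = -13014 - 1*52 = -13014 - 52 = -13066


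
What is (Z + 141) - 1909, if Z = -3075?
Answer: -4843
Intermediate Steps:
(Z + 141) - 1909 = (-3075 + 141) - 1909 = -2934 - 1909 = -4843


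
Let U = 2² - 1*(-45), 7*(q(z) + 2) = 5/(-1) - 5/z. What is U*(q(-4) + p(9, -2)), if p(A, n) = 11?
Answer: 1659/4 ≈ 414.75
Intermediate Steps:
q(z) = -19/7 - 5/(7*z) (q(z) = -2 + (5/(-1) - 5/z)/7 = -2 + (5*(-1) - 5/z)/7 = -2 + (-5 - 5/z)/7 = -2 + (-5/7 - 5/(7*z)) = -19/7 - 5/(7*z))
U = 49 (U = 4 + 45 = 49)
U*(q(-4) + p(9, -2)) = 49*((⅐)*(-5 - 19*(-4))/(-4) + 11) = 49*((⅐)*(-¼)*(-5 + 76) + 11) = 49*((⅐)*(-¼)*71 + 11) = 49*(-71/28 + 11) = 49*(237/28) = 1659/4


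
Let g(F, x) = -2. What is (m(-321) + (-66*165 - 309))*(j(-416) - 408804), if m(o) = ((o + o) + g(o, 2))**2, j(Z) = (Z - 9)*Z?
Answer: -93622198148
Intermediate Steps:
j(Z) = Z*(-9 + Z) (j(Z) = (-9 + Z)*Z = Z*(-9 + Z))
m(o) = (-2 + 2*o)**2 (m(o) = ((o + o) - 2)**2 = (2*o - 2)**2 = (-2 + 2*o)**2)
(m(-321) + (-66*165 - 309))*(j(-416) - 408804) = (4*(-1 - 321)**2 + (-66*165 - 309))*(-416*(-9 - 416) - 408804) = (4*(-322)**2 + (-10890 - 309))*(-416*(-425) - 408804) = (4*103684 - 11199)*(176800 - 408804) = (414736 - 11199)*(-232004) = 403537*(-232004) = -93622198148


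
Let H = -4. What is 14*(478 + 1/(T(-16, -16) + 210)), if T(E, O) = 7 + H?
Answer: 1425410/213 ≈ 6692.1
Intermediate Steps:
T(E, O) = 3 (T(E, O) = 7 - 4 = 3)
14*(478 + 1/(T(-16, -16) + 210)) = 14*(478 + 1/(3 + 210)) = 14*(478 + 1/213) = 14*(101815/213) = 1425410/213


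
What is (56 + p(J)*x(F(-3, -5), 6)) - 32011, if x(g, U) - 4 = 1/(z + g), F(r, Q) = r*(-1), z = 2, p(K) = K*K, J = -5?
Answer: -31850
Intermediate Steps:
p(K) = K²
F(r, Q) = -r
x(g, U) = 4 + 1/(2 + g)
(56 + p(J)*x(F(-3, -5), 6)) - 32011 = (56 + (-5)²*((9 + 4*(-1*(-3)))/(2 - 1*(-3)))) - 32011 = (56 + 25*((9 + 4*3)/(2 + 3))) - 32011 = (56 + 25*((9 + 12)/5)) - 32011 = (56 + 25*((⅕)*21)) - 32011 = (56 + 25*(21/5)) - 32011 = (56 + 105) - 32011 = 161 - 32011 = -31850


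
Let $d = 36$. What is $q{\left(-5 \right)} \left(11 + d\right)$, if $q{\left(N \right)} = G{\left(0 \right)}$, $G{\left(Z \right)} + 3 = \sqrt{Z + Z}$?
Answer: $-141$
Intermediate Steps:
$G{\left(Z \right)} = -3 + \sqrt{2} \sqrt{Z}$ ($G{\left(Z \right)} = -3 + \sqrt{Z + Z} = -3 + \sqrt{2 Z} = -3 + \sqrt{2} \sqrt{Z}$)
$q{\left(N \right)} = -3$ ($q{\left(N \right)} = -3 + \sqrt{2} \sqrt{0} = -3 + \sqrt{2} \cdot 0 = -3 + 0 = -3$)
$q{\left(-5 \right)} \left(11 + d\right) = - 3 \left(11 + 36\right) = \left(-3\right) 47 = -141$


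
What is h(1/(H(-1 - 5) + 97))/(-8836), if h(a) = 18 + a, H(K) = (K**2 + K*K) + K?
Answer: -2935/1440268 ≈ -0.0020378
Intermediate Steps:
H(K) = K + 2*K**2 (H(K) = (K**2 + K**2) + K = 2*K**2 + K = K + 2*K**2)
h(1/(H(-1 - 5) + 97))/(-8836) = (18 + 1/((-1 - 5)*(1 + 2*(-1 - 5)) + 97))/(-8836) = (18 + 1/(-6*(1 + 2*(-6)) + 97))*(-1/8836) = (18 + 1/(-6*(1 - 12) + 97))*(-1/8836) = (18 + 1/(-6*(-11) + 97))*(-1/8836) = (18 + 1/(66 + 97))*(-1/8836) = (18 + 1/163)*(-1/8836) = (2935/163)*(-1/8836) = -2935/1440268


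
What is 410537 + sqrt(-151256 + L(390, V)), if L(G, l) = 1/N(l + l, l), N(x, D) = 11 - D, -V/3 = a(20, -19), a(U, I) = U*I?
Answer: 410537 + 15*I*sqrt(856876001)/1129 ≈ 4.1054e+5 + 388.92*I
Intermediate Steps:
a(U, I) = I*U
V = 1140 (V = -(-57)*20 = -3*(-380) = 1140)
L(G, l) = 1/(11 - l)
410537 + sqrt(-151256 + L(390, V)) = 410537 + sqrt(-151256 - 1/(-11 + 1140)) = 410537 + sqrt(-151256 - 1/1129) = 410537 + sqrt(-170768025/1129) = 410537 + 15*I*sqrt(856876001)/1129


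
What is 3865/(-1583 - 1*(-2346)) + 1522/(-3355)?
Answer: 11805789/2559865 ≈ 4.6119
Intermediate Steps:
3865/(-1583 - 1*(-2346)) + 1522/(-3355) = 3865/(-1583 + 2346) + 1522*(-1/3355) = 3865/763 - 1522/3355 = 11805789/2559865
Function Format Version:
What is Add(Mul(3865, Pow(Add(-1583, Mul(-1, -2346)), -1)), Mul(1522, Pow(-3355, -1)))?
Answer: Rational(11805789, 2559865) ≈ 4.6119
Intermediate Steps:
Add(Mul(3865, Pow(Add(-1583, Mul(-1, -2346)), -1)), Mul(1522, Pow(-3355, -1))) = Add(Mul(3865, Pow(Add(-1583, 2346), -1)), Mul(1522, Rational(-1, 3355))) = Add(Mul(3865, Pow(763, -1)), Rational(-1522, 3355)) = Add(Mul(3865, Rational(1, 763)), Rational(-1522, 3355)) = Add(Rational(3865, 763), Rational(-1522, 3355)) = Rational(11805789, 2559865)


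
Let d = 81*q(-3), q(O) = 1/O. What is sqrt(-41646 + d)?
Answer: I*sqrt(41673) ≈ 204.14*I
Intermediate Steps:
d = -27 (d = 81/(-3) = 81*(-1/3) = -27)
sqrt(-41646 + d) = sqrt(-41646 - 27) = sqrt(-41673) = I*sqrt(41673)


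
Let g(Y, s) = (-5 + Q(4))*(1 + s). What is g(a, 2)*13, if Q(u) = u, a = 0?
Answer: -39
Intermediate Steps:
g(Y, s) = -1 - s (g(Y, s) = (-5 + 4)*(1 + s) = -(1 + s) = -1 - s)
g(a, 2)*13 = (-1 - 1*2)*13 = (-1 - 2)*13 = -3*13 = -39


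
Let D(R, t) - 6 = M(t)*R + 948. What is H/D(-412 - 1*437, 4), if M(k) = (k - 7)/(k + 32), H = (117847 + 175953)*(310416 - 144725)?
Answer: 194720063200/4099 ≈ 4.7504e+7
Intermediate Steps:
H = 48680015800 (H = 293800*165691 = 48680015800)
M(k) = (-7 + k)/(32 + k)
D(R, t) = 954 + R*(-7 + t)/(32 + t) (D(R, t) = 6 + (((-7 + t)/(32 + t))*R + 948) = 6 + (R*(-7 + t)/(32 + t) + 948) = 6 + (948 + R*(-7 + t)/(32 + t)) = 954 + R*(-7 + t)/(32 + t))
H/D(-412 - 1*437, 4) = 48680015800/(((30528 + 954*4 + (-412 - 1*437)*(-7 + 4))/(32 + 4))) = 48680015800/(((30528 + 3816 + (-412 - 437)*(-3))/36)) = 48680015800/(((30528 + 3816 - 849*(-3))/36)) = 48680015800/(((30528 + 3816 + 2547)/36)) = 48680015800/(((1/36)*36891)) = 48680015800/(4099/4) = 48680015800*(4/4099) = 194720063200/4099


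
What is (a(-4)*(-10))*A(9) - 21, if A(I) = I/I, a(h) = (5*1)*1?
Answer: -71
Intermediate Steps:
a(h) = 5 (a(h) = 5*1 = 5)
A(I) = 1
(a(-4)*(-10))*A(9) - 21 = (5*(-10))*1 - 21 = -50*1 - 21 = -50 - 21 = -71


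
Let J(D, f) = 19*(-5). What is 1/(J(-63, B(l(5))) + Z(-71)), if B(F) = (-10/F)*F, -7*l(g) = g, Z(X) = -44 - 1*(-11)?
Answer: -1/128 ≈ -0.0078125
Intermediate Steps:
Z(X) = -33 (Z(X) = -44 + 11 = -33)
l(g) = -g/7
B(F) = -10
J(D, f) = -95
1/(J(-63, B(l(5))) + Z(-71)) = 1/(-95 - 33) = 1/(-128) = -1/128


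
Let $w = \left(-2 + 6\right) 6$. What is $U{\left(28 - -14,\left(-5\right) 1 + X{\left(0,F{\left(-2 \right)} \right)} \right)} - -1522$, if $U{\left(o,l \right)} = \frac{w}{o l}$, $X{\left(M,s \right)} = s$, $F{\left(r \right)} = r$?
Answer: $\frac{74574}{49} \approx 1521.9$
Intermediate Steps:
$w = 24$ ($w = 4 \cdot 6 = 24$)
$U{\left(o,l \right)} = \frac{24}{l o}$ ($U{\left(o,l \right)} = \frac{24}{o l} = \frac{24}{l o}$)
$U{\left(28 - -14,\left(-5\right) 1 + X{\left(0,F{\left(-2 \right)} \right)} \right)} - -1522 = \frac{24}{\left(\left(-5\right) 1 - 2\right) \left(28 - -14\right)} - -1522 = \frac{24}{\left(-5 - 2\right) \left(28 + 14\right)} + 1522 = \frac{24}{\left(-7\right) 42} + 1522 = 24 \left(- \frac{1}{7}\right) \frac{1}{42} + 1522 = - \frac{4}{49} + 1522 = \frac{74574}{49}$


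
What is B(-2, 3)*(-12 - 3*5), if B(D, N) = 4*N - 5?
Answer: -189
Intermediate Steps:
B(D, N) = -5 + 4*N
B(-2, 3)*(-12 - 3*5) = (-5 + 4*3)*(-12 - 3*5) = (-5 + 12)*(-12 - 15) = 7*(-27) = -189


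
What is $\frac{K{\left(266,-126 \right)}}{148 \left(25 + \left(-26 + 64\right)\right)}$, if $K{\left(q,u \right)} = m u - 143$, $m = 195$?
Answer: $- \frac{24713}{9324} \approx -2.6505$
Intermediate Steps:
$K{\left(q,u \right)} = -143 + 195 u$ ($K{\left(q,u \right)} = 195 u - 143 = -143 + 195 u$)
$\frac{K{\left(266,-126 \right)}}{148 \left(25 + \left(-26 + 64\right)\right)} = \frac{-143 + 195 \left(-126\right)}{148 \left(25 + \left(-26 + 64\right)\right)} = \frac{-143 - 24570}{148 \left(25 + 38\right)} = - \frac{24713}{148 \cdot 63} = - \frac{24713}{9324}$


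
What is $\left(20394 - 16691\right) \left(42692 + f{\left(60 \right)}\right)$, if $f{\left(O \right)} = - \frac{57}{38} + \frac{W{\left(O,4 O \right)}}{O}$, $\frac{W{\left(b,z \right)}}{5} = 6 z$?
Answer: $\frac{317054563}{2} \approx 1.5853 \cdot 10^{8}$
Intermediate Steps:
$W{\left(b,z \right)} = 30 z$ ($W{\left(b,z \right)} = 5 \cdot 6 z = 30 z$)
$f{\left(O \right)} = \frac{237}{2}$ ($f{\left(O \right)} = - \frac{57}{38} + \frac{30 \cdot 4 O}{O} = \left(-57\right) \frac{1}{38} + \frac{120 O}{O} = - \frac{3}{2} + 120 = \frac{237}{2}$)
$\left(20394 - 16691\right) \left(42692 + f{\left(60 \right)}\right) = \left(20394 - 16691\right) \left(42692 + \frac{237}{2}\right) = 3703 \cdot \frac{85621}{2} = \frac{317054563}{2}$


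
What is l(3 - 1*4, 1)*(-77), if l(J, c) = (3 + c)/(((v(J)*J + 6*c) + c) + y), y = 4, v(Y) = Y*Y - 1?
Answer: -28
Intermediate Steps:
v(Y) = -1 + Y² (v(Y) = Y² - 1 = -1 + Y²)
l(J, c) = (3 + c)/(4 + 7*c + J*(-1 + J²)) (l(J, c) = (3 + c)/((((-1 + J²)*J + 6*c) + c) + 4) = (3 + c)/(((J*(-1 + J²) + 6*c) + c) + 4) = (3 + c)/(((6*c + J*(-1 + J²)) + c) + 4) = (3 + c)/((7*c + J*(-1 + J²)) + 4) = (3 + c)/(4 + 7*c + J*(-1 + J²)))
l(3 - 1*4, 1)*(-77) = ((3 + 1)/(4 + (3 - 1*4)³ - (3 - 1*4) + 7*1))*(-77) = (4/(4 + (3 - 4)³ - (3 - 4) + 7))*(-77) = (4/(4 + (-1)³ - 1*(-1) + 7))*(-77) = (4/(4 - 1 + 1 + 7))*(-77) = (4/11)*(-77) = -28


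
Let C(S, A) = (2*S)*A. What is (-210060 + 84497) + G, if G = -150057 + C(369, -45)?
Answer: -308830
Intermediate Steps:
C(S, A) = 2*A*S
G = -183267 (G = -150057 + 2*(-45)*369 = -150057 - 33210 = -183267)
(-210060 + 84497) + G = (-210060 + 84497) - 183267 = -125563 - 183267 = -308830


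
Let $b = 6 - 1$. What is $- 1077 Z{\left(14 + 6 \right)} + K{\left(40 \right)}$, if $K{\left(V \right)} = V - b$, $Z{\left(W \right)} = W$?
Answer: $-21505$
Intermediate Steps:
$b = 5$ ($b = 6 - 1 = 5$)
$K{\left(V \right)} = -5 + V$ ($K{\left(V \right)} = V - 5 = -5 + V$)
$- 1077 Z{\left(14 + 6 \right)} + K{\left(40 \right)} = - 1077 \left(14 + 6\right) + \left(-5 + 40\right) = \left(-1077\right) 20 + 35 = -21540 + 35 = -21505$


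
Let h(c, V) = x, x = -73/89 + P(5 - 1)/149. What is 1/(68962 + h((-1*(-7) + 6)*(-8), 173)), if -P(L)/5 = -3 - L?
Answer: 13261/914497320 ≈ 1.4501e-5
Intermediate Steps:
P(L) = 15 + 5*L (P(L) = -5*(-3 - L) = 15 + 5*L)
x = -7762/13261 (x = -73/89 + (15 + 5*(5 - 1))/149 = -73*1/89 + (15 + 5*4)*(1/149) = -73/89 + (15 + 20)*(1/149) = -73/89 + 35*(1/149) = -73/89 + 35/149 = -7762/13261 ≈ -0.58533)
h(c, V) = -7762/13261
1/(68962 + h((-1*(-7) + 6)*(-8), 173)) = 1/(68962 - 7762/13261) = 1/(914497320/13261) = 13261/914497320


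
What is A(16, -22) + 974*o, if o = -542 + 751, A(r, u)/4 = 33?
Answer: 203698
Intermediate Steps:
A(r, u) = 132 (A(r, u) = 4*33 = 132)
o = 209
A(16, -22) + 974*o = 132 + 974*209 = 132 + 203566 = 203698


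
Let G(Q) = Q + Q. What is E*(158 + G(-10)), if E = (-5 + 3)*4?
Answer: -1104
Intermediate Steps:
G(Q) = 2*Q
E = -8 (E = -2*4 = -8)
E*(158 + G(-10)) = -8*(158 + 2*(-10)) = -8*(158 - 20) = -8*138 = -1104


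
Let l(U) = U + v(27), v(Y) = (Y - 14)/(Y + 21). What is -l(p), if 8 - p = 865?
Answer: 41123/48 ≈ 856.73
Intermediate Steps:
p = -857 (p = 8 - 1*865 = 8 - 865 = -857)
v(Y) = (-14 + Y)/(21 + Y)
l(U) = 13/48 + U (l(U) = U + (-14 + 27)/(21 + 27) = U + 13/48 = 13/48 + U)
-l(p) = -(13/48 - 857) = -1*(-41123/48) = 41123/48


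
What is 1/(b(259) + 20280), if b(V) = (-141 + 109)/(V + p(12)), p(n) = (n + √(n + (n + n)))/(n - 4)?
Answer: 1045/21192472 ≈ 4.9310e-5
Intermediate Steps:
p(n) = (n + √3*√n)/(-4 + n) (p(n) = (n + √(n + 2*n))/(-4 + n) = (n + √(3*n))/(-4 + n) = (n + √3*√n)/(-4 + n))
b(V) = -32/(9/4 + V) (b(V) = (-141 + 109)/(V + (12 + √3*√12)/(-4 + 12)) = -32/(V + (12 + √3*(2*√3))/8) = -32/(V + (12 + 6)/8) = -32/(V + (⅛)*18) = -32/(V + 9/4) = -32/(9/4 + V))
1/(b(259) + 20280) = 1/(-128/(9 + 4*259) + 20280) = 1/(-128/(9 + 1036) + 20280) = 1/(-128/1045 + 20280) = 1/(21192472/1045) = 1045/21192472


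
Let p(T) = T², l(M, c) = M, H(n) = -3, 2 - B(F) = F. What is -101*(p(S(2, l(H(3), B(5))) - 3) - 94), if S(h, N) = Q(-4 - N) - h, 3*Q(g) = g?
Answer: 59590/9 ≈ 6621.1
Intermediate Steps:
B(F) = 2 - F
Q(g) = g/3
S(h, N) = -4/3 - h - N/3 (S(h, N) = (-4 - N)/3 - h = (-4/3 - N/3) - h = -4/3 - h - N/3)
-101*(p(S(2, l(H(3), B(5))) - 3) - 94) = -101*(((-4/3 - 1*2 - ⅓*(-3)) - 3)² - 94) = -101*(((-4/3 - 2 + 1) - 3)² - 94) = -101*((-7/3 - 3)² - 94) = -101*((-16/3)² - 94) = -101*(256/9 - 94) = -101*(-590/9) = 59590/9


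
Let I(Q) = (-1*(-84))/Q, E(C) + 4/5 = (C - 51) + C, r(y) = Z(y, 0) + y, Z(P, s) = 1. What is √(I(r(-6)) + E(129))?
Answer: √4735/5 ≈ 13.762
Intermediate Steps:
r(y) = 1 + y
E(C) = -259/5 + 2*C (E(C) = -⅘ + ((C - 51) + C) = -⅘ + ((-51 + C) + C) = -⅘ + (-51 + 2*C) = -259/5 + 2*C)
I(Q) = 84/Q
√(I(r(-6)) + E(129)) = √(84/(1 - 6) + (-259/5 + 2*129)) = √(84/(-5) + (-259/5 + 258)) = √(84*(-⅕) + 1031/5) = √(-84/5 + 1031/5) = √(947/5) = √4735/5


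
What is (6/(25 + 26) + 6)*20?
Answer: 2080/17 ≈ 122.35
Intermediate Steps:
(6/(25 + 26) + 6)*20 = (6/51 + 6)*20 = ((1/51)*6 + 6)*20 = (2/17 + 6)*20 = (104/17)*20 = 2080/17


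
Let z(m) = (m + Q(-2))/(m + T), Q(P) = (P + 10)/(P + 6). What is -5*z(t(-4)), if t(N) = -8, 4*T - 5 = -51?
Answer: -20/13 ≈ -1.5385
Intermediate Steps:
Q(P) = (10 + P)/(6 + P)
T = -23/2 (T = 5/4 + (¼)*(-51) = 5/4 - 51/4 = -23/2 ≈ -11.500)
z(m) = (2 + m)/(-23/2 + m) (z(m) = (m + (10 - 2)/(6 - 2))/(m - 23/2) = (m + 8/4)/(-23/2 + m) = (m + (¼)*8)/(-23/2 + m) = (m + 2)/(-23/2 + m) = (2 + m)/(-23/2 + m))
-5*z(t(-4)) = -10*(2 - 8)/(-23 + 2*(-8)) = -10*(-6)/(-23 - 16) = -10*(-6)/(-39) = -10*(-1)*(-6)/39 = -5*4/13 = -20/13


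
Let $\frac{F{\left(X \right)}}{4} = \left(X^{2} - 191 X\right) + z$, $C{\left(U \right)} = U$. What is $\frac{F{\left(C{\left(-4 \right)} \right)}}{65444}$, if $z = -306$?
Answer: $\frac{474}{16361} \approx 0.028971$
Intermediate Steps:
$F{\left(X \right)} = -1224 - 764 X + 4 X^{2}$ ($F{\left(X \right)} = 4 \left(\left(X^{2} - 191 X\right) - 306\right) = 4 \left(-306 + X^{2} - 191 X\right) = -1224 - 764 X + 4 X^{2}$)
$\frac{F{\left(C{\left(-4 \right)} \right)}}{65444} = \frac{-1224 - -3056 + 4 \left(-4\right)^{2}}{65444} = \left(-1224 + 3056 + 4 \cdot 16\right) \frac{1}{65444} = \left(-1224 + 3056 + 64\right) \frac{1}{65444} = 1896 \cdot \frac{1}{65444} = \frac{474}{16361}$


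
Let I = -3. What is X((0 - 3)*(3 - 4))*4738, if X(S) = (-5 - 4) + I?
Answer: -56856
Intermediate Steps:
X(S) = -12 (X(S) = (-5 - 4) - 3 = -9 - 3 = -12)
X((0 - 3)*(3 - 4))*4738 = -12*4738 = -56856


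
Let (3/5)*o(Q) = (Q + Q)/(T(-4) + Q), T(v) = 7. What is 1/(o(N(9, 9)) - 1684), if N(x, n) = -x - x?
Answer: -11/18464 ≈ -0.00059575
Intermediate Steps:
N(x, n) = -2*x
o(Q) = 10*Q/(3*(7 + Q)) (o(Q) = 5*((Q + Q)/(7 + Q))/3 = 5*((2*Q)/(7 + Q))/3 = 5*(2*Q/(7 + Q))/3 = 10*Q/(3*(7 + Q)))
1/(o(N(9, 9)) - 1684) = 1/(10*(-2*9)/(3*(7 - 2*9)) - 1684) = 1/((10/3)*(-18)/(7 - 18) - 1684) = 1/((10/3)*(-18)/(-11) - 1684) = 1/((10/3)*(-18)*(-1/11) - 1684) = 1/(60/11 - 1684) = 1/(-18464/11) = -11/18464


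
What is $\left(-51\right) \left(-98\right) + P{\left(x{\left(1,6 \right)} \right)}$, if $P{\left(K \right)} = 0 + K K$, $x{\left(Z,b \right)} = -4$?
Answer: $5014$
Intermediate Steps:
$P{\left(K \right)} = K^{2}$ ($P{\left(K \right)} = 0 + K^{2} = K^{2}$)
$\left(-51\right) \left(-98\right) + P{\left(x{\left(1,6 \right)} \right)} = \left(-51\right) \left(-98\right) + \left(-4\right)^{2} = 4998 + 16 = 5014$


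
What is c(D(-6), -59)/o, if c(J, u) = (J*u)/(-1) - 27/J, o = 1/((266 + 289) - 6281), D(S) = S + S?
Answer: 8082249/2 ≈ 4.0411e+6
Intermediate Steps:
D(S) = 2*S
o = -1/5726 (o = 1/(555 - 6281) = 1/(-5726) = -1/5726 ≈ -0.00017464)
c(J, u) = -27/J - J*u (c(J, u) = (J*u)*(-1) - 27/J = -J*u - 27/J = -27/J - J*u)
c(D(-6), -59)/o = (-27/(2*(-6)) - 1*2*(-6)*(-59))/(-1/5726) = (-27/(-12) - 1*(-12)*(-59))*(-5726) = (-27*(-1/12) - 708)*(-5726) = (9/4 - 708)*(-5726) = -2823/4*(-5726) = 8082249/2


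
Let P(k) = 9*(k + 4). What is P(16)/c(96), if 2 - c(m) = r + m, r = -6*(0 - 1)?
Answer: -9/5 ≈ -1.8000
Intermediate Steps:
r = 6 (r = -6*(-1) = 6)
c(m) = -4 - m (c(m) = 2 - (6 + m) = 2 + (-6 - m) = -4 - m)
P(k) = 36 + 9*k (P(k) = 9*(4 + k) = 36 + 9*k)
P(16)/c(96) = (36 + 9*16)/(-4 - 1*96) = (36 + 144)/(-4 - 96) = 180/(-100) = 180*(-1/100) = -9/5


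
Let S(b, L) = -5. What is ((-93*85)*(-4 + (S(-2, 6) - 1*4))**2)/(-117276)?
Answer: 445315/39092 ≈ 11.391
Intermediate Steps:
((-93*85)*(-4 + (S(-2, 6) - 1*4))**2)/(-117276) = ((-93*85)*(-4 + (-5 - 1*4))**2)/(-117276) = -7905*(-4 + (-5 - 4))**2*(-1/117276) = -7905*(-4 - 9)**2*(-1/117276) = -7905*(-13)**2*(-1/117276) = -7905*169*(-1/117276) = -1335945*(-1/117276) = 445315/39092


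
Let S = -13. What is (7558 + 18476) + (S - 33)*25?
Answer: 24884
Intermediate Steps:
(7558 + 18476) + (S - 33)*25 = (7558 + 18476) + (-13 - 33)*25 = 26034 - 46*25 = 26034 - 1150 = 24884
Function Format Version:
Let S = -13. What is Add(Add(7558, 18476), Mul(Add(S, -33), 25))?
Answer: 24884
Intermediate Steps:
Add(Add(7558, 18476), Mul(Add(S, -33), 25)) = Add(Add(7558, 18476), Mul(Add(-13, -33), 25)) = Add(26034, Mul(-46, 25)) = Add(26034, -1150) = 24884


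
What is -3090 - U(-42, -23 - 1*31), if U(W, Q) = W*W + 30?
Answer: -4884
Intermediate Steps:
U(W, Q) = 30 + W² (U(W, Q) = W² + 30 = 30 + W²)
-3090 - U(-42, -23 - 1*31) = -3090 - (30 + (-42)²) = -3090 - (30 + 1764) = -3090 - 1*1794 = -3090 - 1794 = -4884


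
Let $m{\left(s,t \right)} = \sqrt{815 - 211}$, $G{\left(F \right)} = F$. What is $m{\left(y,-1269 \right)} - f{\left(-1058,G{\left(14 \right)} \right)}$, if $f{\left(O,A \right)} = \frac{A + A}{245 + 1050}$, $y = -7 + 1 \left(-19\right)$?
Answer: $- \frac{4}{185} + 2 \sqrt{151} \approx 24.555$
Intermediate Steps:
$y = -26$ ($y = -7 - 19 = -26$)
$f{\left(O,A \right)} = \frac{2 A}{1295}$
$m{\left(s,t \right)} = 2 \sqrt{151}$ ($m{\left(s,t \right)} = \sqrt{604} = 2 \sqrt{151}$)
$m{\left(y,-1269 \right)} - f{\left(-1058,G{\left(14 \right)} \right)} = 2 \sqrt{151} - \frac{2}{1295} \cdot 14 = 2 \sqrt{151} - \frac{4}{185} = - \frac{4}{185} + 2 \sqrt{151}$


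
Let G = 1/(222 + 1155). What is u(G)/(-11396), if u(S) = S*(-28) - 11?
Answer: 15175/15692292 ≈ 0.00096704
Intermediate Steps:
G = 1/1377 ≈ 0.00072622
u(S) = -11 - 28*S (u(S) = -28*S - 11 = -11 - 28*S)
u(G)/(-11396) = (-11 - 28*1/1377)/(-11396) = (-11 - 28/1377)*(-1/11396) = -15175/1377*(-1/11396) = 15175/15692292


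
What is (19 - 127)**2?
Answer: 11664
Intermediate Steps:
(19 - 127)**2 = (-108)**2 = 11664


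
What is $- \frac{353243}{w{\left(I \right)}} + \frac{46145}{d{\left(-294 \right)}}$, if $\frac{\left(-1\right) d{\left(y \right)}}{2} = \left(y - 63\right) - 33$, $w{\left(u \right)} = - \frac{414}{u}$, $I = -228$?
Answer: $- \frac{697795901}{3588} \approx -1.9448 \cdot 10^{5}$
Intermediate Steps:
$d{\left(y \right)} = 192 - 2 y$ ($d{\left(y \right)} = - 2 \left(\left(y - 63\right) - 33\right) = - 2 \left(\left(-63 + y\right) - 33\right) = - 2 \left(-96 + y\right) = 192 - 2 y$)
$- \frac{353243}{w{\left(I \right)}} + \frac{46145}{d{\left(-294 \right)}} = - \frac{353243}{\left(-414\right) \frac{1}{-228}} + \frac{46145}{192 - -588} = - \frac{353243}{\left(-414\right) \left(- \frac{1}{228}\right)} + \frac{46145}{192 + 588} = - \frac{353243}{\frac{69}{38}} + \frac{46145}{780} = \left(-353243\right) \frac{38}{69} + 46145 \cdot \frac{1}{780} = - \frac{13423234}{69} + \frac{9229}{156} = - \frac{697795901}{3588}$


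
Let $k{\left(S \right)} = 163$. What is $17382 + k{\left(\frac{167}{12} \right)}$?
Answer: $17545$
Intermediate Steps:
$17382 + k{\left(\frac{167}{12} \right)} = 17382 + 163 = 17545$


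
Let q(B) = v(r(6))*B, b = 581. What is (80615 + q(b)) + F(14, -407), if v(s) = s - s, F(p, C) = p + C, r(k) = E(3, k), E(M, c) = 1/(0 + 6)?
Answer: 80222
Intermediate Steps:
E(M, c) = ⅙ (E(M, c) = 1/6 = ⅙)
r(k) = ⅙
F(p, C) = C + p
v(s) = 0
q(B) = 0 (q(B) = 0*B = 0)
(80615 + q(b)) + F(14, -407) = (80615 + 0) + (-407 + 14) = 80615 - 393 = 80222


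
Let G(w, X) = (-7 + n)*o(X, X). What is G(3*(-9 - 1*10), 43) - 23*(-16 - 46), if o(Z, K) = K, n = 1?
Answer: 1168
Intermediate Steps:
G(w, X) = -6*X (G(w, X) = (-7 + 1)*X = -6*X)
G(3*(-9 - 1*10), 43) - 23*(-16 - 46) = -6*43 - 23*(-16 - 46) = -258 - 23*(-62) = -258 + 1426 = 1168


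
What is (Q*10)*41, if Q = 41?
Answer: 16810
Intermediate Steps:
(Q*10)*41 = (41*10)*41 = 410*41 = 16810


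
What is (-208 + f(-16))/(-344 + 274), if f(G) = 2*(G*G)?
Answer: -152/35 ≈ -4.3429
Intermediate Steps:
f(G) = 2*G²
(-208 + f(-16))/(-344 + 274) = (-208 + 2*(-16)²)/(-344 + 274) = (-208 + 2*256)/(-70) = (-208 + 512)*(-1/70) = 304*(-1/70) = -152/35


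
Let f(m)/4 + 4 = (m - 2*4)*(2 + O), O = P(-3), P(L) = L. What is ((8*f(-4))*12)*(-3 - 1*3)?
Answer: -18432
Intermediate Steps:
O = -3
f(m) = 16 - 4*m (f(m) = -16 + 4*((m - 2*4)*(2 - 3)) = -16 + 4*((m - 8)*(-1)) = -16 + 4*((-8 + m)*(-1)) = -16 + 4*(8 - m) = -16 + (32 - 4*m) = 16 - 4*m)
((8*f(-4))*12)*(-3 - 1*3) = ((8*(16 - 4*(-4)))*12)*(-3 - 1*3) = ((8*(16 + 16))*12)*(-3 - 3) = ((8*32)*12)*(-6) = (256*12)*(-6) = 3072*(-6) = -18432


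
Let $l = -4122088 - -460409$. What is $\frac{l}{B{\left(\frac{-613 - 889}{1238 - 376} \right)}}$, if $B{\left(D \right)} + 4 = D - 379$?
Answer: $\frac{1578183649}{165824} \approx 9517.2$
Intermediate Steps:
$B{\left(D \right)} = -383 + D$ ($B{\left(D \right)} = -4 + \left(D - 379\right) = -4 + \left(-379 + D\right) = -383 + D$)
$l = -3661679$ ($l = -4122088 + 460409 = -3661679$)
$\frac{l}{B{\left(\frac{-613 - 889}{1238 - 376} \right)}} = - \frac{3661679}{-383 + \frac{-613 - 889}{1238 - 376}} = - \frac{3661679}{-383 - \frac{1502}{862}} = - \frac{3661679}{-383 - \frac{751}{431}} = - \frac{3661679}{- \frac{165824}{431}} = \left(-3661679\right) \left(- \frac{431}{165824}\right) = \frac{1578183649}{165824}$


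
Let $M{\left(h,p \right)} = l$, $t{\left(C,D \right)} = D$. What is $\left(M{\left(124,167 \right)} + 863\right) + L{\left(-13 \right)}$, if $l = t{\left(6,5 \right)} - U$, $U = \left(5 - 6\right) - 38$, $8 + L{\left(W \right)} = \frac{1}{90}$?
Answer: $\frac{80911}{90} \approx 899.01$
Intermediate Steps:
$L{\left(W \right)} = - \frac{719}{90}$ ($L{\left(W \right)} = -8 + \frac{1}{90} = - \frac{719}{90}$)
$U = -39$ ($U = \left(5 - 6\right) - 38 = -1 - 38 = -39$)
$l = 44$ ($l = 5 - -39 = 5 + 39 = 44$)
$M{\left(h,p \right)} = 44$
$\left(M{\left(124,167 \right)} + 863\right) + L{\left(-13 \right)} = \left(44 + 863\right) - \frac{719}{90} = 907 - \frac{719}{90} = \frac{80911}{90}$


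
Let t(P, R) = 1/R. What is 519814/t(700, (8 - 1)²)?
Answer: 25470886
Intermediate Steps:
519814/t(700, (8 - 1)²) = 519814/(1/((8 - 1)²)) = 519814/(1/(7²)) = 519814/(1/49) = 519814*49 = 25470886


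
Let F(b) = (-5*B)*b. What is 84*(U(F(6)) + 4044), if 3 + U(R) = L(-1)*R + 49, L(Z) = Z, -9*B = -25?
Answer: 350560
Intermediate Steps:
B = 25/9 (B = -(-5)*5*1/9 = -(-5)*5/9 = -⅑*(-25) = 25/9 ≈ 2.7778)
F(b) = -125*b/9 (F(b) = (-5*25/9)*b = -125*b/9)
U(R) = 46 - R (U(R) = -3 + (-R + 49) = -3 + (49 - R) = 46 - R)
84*(U(F(6)) + 4044) = 84*((46 - (-125)*6/9) + 4044) = 84*((46 - 1*(-250/3)) + 4044) = 84*((46 + 250/3) + 4044) = 84*(388/3 + 4044) = 84*(12520/3) = 350560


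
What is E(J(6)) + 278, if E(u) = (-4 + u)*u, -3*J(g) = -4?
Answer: 2470/9 ≈ 274.44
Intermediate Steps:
J(g) = 4/3 (J(g) = -1/3*(-4) = 4/3)
E(u) = u*(-4 + u)
E(J(6)) + 278 = 4*(-4 + 4/3)/3 + 278 = (4/3)*(-8/3) + 278 = -32/9 + 278 = 2470/9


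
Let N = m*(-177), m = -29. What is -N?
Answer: -5133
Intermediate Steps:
N = 5133 (N = -29*(-177) = 5133)
-N = -1*5133 = -5133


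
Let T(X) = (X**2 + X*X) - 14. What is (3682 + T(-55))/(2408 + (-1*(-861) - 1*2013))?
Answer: 4859/628 ≈ 7.7373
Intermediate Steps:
T(X) = -14 + 2*X**2 (T(X) = (X**2 + X**2) - 14 = 2*X**2 - 14 = -14 + 2*X**2)
(3682 + T(-55))/(2408 + (-1*(-861) - 1*2013)) = (3682 + (-14 + 2*(-55)**2))/(2408 + (-1*(-861) - 1*2013)) = (3682 + (-14 + 2*3025))/(2408 + (861 - 2013)) = (3682 + (-14 + 6050))/(2408 - 1152) = (3682 + 6036)/1256 = 9718*(1/1256) = 4859/628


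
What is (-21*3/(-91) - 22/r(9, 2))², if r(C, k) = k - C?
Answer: 121801/8281 ≈ 14.708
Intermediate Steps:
(-21*3/(-91) - 22/r(9, 2))² = (-21*3/(-91) - 22/(2 - 1*9))² = (-63*(-1/91) - 22/(2 - 9))² = (9/13 - 22/(-7))² = (9/13 - 22*(-⅐))² = (9/13 + 22/7)² = (349/91)² = 121801/8281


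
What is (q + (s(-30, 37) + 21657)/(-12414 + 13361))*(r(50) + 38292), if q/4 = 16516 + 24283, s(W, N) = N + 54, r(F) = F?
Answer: 5926460059120/947 ≈ 6.2581e+9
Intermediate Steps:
s(W, N) = 54 + N
q = 163196 (q = 4*(16516 + 24283) = 4*40799 = 163196)
(q + (s(-30, 37) + 21657)/(-12414 + 13361))*(r(50) + 38292) = (163196 + ((54 + 37) + 21657)/(-12414 + 13361))*(50 + 38292) = (163196 + (91 + 21657)/947)*38342 = (163196 + 21748*(1/947))*38342 = (163196 + 21748/947)*38342 = (154568360/947)*38342 = 5926460059120/947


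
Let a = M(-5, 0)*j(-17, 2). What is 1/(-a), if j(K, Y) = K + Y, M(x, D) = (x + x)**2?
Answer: 1/1500 ≈ 0.00066667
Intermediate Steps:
M(x, D) = 4*x**2 (M(x, D) = (2*x)**2 = 4*x**2)
a = -1500 (a = (4*(-5)**2)*(-17 + 2) = (4*25)*(-15) = 100*(-15) = -1500)
1/(-a) = 1/(-1*(-1500)) = 1/1500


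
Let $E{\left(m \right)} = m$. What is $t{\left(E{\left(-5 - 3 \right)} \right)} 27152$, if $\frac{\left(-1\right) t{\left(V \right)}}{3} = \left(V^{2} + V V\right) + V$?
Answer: $-9774720$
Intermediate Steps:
$t{\left(V \right)} = - 6 V^{2} - 3 V$ ($t{\left(V \right)} = - 3 \left(\left(V^{2} + V V\right) + V\right) = - 3 \left(\left(V^{2} + V^{2}\right) + V\right) = - 3 \left(2 V^{2} + V\right) = - 3 \left(V + 2 V^{2}\right) = - 6 V^{2} - 3 V$)
$t{\left(E{\left(-5 - 3 \right)} \right)} 27152 = - 3 \left(-5 - 3\right) \left(1 + 2 \left(-5 - 3\right)\right) 27152 = \left(-3\right) \left(-8\right) \left(1 + 2 \left(-8\right)\right) 27152 = \left(-3\right) \left(-8\right) \left(1 - 16\right) 27152 = \left(-3\right) \left(-8\right) \left(-15\right) 27152 = \left(-360\right) 27152 = -9774720$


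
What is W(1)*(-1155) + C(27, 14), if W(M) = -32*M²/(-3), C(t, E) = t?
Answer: -12293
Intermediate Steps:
W(M) = 32*M²/3 (W(M) = -32*M²*(-⅓) = 32*M²/3)
W(1)*(-1155) + C(27, 14) = ((32/3)*1²)*(-1155) + 27 = ((32/3)*1)*(-1155) + 27 = (32/3)*(-1155) + 27 = -12320 + 27 = -12293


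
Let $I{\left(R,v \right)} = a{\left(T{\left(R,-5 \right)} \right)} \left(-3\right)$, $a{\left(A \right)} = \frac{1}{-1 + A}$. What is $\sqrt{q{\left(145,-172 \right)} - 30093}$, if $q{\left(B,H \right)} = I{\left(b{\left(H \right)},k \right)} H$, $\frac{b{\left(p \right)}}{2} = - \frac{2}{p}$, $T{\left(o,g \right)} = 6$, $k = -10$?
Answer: $\frac{3 i \sqrt{83305}}{5} \approx 173.18 i$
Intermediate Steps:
$b{\left(p \right)} = - \frac{4}{p}$ ($b{\left(p \right)} = 2 \left(- \frac{2}{p}\right) = - \frac{4}{p}$)
$I{\left(R,v \right)} = - \frac{3}{5}$ ($I{\left(R,v \right)} = \frac{1}{-1 + 6} \left(-3\right) = \frac{1}{5} \left(-3\right) = - \frac{3}{5}$)
$q{\left(B,H \right)} = - \frac{3 H}{5}$
$\sqrt{q{\left(145,-172 \right)} - 30093} = \sqrt{\left(- \frac{3}{5}\right) \left(-172\right) - 30093} = \sqrt{\frac{516}{5} - 30093} = \sqrt{- \frac{149949}{5}} = \frac{3 i \sqrt{83305}}{5}$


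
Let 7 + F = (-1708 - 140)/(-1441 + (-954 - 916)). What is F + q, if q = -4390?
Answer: -189047/43 ≈ -4396.4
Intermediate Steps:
F = -277/43 (F = -7 + (-1708 - 140)/(-1441 + (-954 - 916)) = -7 - 1848/(-1441 - 1870) = -7 - 1848/(-3311) = -7 - 1848*(-1/3311) = -7 + 24/43 = -277/43 ≈ -6.4419)
F + q = -277/43 - 4390 = -189047/43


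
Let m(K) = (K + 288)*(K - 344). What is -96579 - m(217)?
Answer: -32444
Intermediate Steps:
m(K) = (-344 + K)*(288 + K) (m(K) = (288 + K)*(-344 + K) = (-344 + K)*(288 + K))
-96579 - m(217) = -96579 - (-99072 + 217**2 - 56*217) = -96579 - (-99072 + 47089 - 12152) = -96579 - 1*(-64135) = -96579 + 64135 = -32444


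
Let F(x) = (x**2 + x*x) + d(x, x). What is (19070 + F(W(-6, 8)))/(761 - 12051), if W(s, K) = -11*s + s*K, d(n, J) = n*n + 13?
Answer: -4011/2258 ≈ -1.7764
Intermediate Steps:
d(n, J) = 13 + n**2 (d(n, J) = n**2 + 13 = 13 + n**2)
W(s, K) = -11*s + K*s
F(x) = 13 + 3*x**2 (F(x) = (x**2 + x*x) + (13 + x**2) = (x**2 + x**2) + (13 + x**2) = 2*x**2 + (13 + x**2) = 13 + 3*x**2)
(19070 + F(W(-6, 8)))/(761 - 12051) = (19070 + (13 + 3*(-6*(-11 + 8))**2))/(761 - 12051) = (19070 + (13 + 3*(-6*(-3))**2))/(-11290) = (19070 + (13 + 3*18**2))*(-1/11290) = (19070 + (13 + 3*324))*(-1/11290) = (19070 + (13 + 972))*(-1/11290) = (19070 + 985)*(-1/11290) = 20055*(-1/11290) = -4011/2258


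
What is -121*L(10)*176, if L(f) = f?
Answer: -212960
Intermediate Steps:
-121*L(10)*176 = -121*10*176 = -1210*176 = -212960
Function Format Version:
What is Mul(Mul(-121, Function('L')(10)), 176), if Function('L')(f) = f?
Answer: -212960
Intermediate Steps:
Mul(Mul(-121, Function('L')(10)), 176) = Mul(Mul(-121, 10), 176) = Mul(-1210, 176) = -212960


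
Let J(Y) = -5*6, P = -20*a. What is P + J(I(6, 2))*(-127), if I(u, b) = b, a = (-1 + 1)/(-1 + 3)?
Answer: 3810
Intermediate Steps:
a = 0 (a = 0/2 = 0*(½) = 0)
P = 0 (P = -20*0 = 0)
J(Y) = -30
P + J(I(6, 2))*(-127) = 0 - 30*(-127) = 0 + 3810 = 3810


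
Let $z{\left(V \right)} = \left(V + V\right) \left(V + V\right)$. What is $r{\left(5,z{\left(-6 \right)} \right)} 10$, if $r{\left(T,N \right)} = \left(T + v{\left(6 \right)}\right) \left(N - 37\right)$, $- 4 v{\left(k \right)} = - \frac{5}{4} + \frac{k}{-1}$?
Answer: $\frac{58315}{8} \approx 7289.4$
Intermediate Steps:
$z{\left(V \right)} = 4 V^{2}$ ($z{\left(V \right)} = 2 V 2 V = 4 V^{2}$)
$v{\left(k \right)} = \frac{5}{16} + \frac{k}{4}$ ($v{\left(k \right)} = - \frac{- \frac{5}{4} + \frac{k}{-1}}{4} = - \frac{\left(-5\right) \frac{1}{4} + k \left(-1\right)}{4} = - \frac{- \frac{5}{4} - k}{4} = \frac{5}{16} + \frac{k}{4}$)
$r{\left(T,N \right)} = \left(-37 + N\right) \left(\frac{29}{16} + T\right)$ ($r{\left(T,N \right)} = \left(T + \left(\frac{5}{16} + \frac{1}{4} \cdot 6\right)\right) \left(N - 37\right) = \left(T + \left(\frac{5}{16} + \frac{3}{2}\right)\right) \left(-37 + N\right) = \left(T + \frac{29}{16}\right) \left(-37 + N\right) = \left(\frac{29}{16} + T\right) \left(-37 + N\right) = \left(-37 + N\right) \left(\frac{29}{16} + T\right)$)
$r{\left(5,z{\left(-6 \right)} \right)} 10 = \left(- \frac{1073}{16} - 185 + \frac{29 \cdot 4 \left(-6\right)^{2}}{16} + 4 \left(-6\right)^{2} \cdot 5\right) 10 = \left(- \frac{1073}{16} - 185 + \frac{29 \cdot 4 \cdot 36}{16} + 4 \cdot 36 \cdot 5\right) 10 = \left(- \frac{1073}{16} - 185 + \frac{29}{16} \cdot 144 + 144 \cdot 5\right) 10 = \left(- \frac{1073}{16} - 185 + 261 + 720\right) 10 = \frac{11663}{16} \cdot 10 = \frac{58315}{8}$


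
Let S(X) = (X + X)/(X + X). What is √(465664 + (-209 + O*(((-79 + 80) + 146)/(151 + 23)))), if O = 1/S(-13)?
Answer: √1565793462/58 ≈ 682.24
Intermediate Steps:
S(X) = 1 (S(X) = (2*X)/((2*X)) = (2*X)*(1/(2*X)) = 1)
O = 1 (O = 1/1 = 1)
√(465664 + (-209 + O*(((-79 + 80) + 146)/(151 + 23)))) = √(465664 + (-209 + 1*(((-79 + 80) + 146)/(151 + 23)))) = √(465664 + (-209 + 1*((1 + 146)/174))) = √(465664 + (-209 + 1*(147*(1/174)))) = √(465664 + (-209 + 1*(49/58))) = √(465664 + (-209 + 49/58)) = √(465664 - 12073/58) = √(26996439/58) = √1565793462/58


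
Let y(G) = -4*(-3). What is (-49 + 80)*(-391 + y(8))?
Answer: -11749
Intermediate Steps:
y(G) = 12
(-49 + 80)*(-391 + y(8)) = (-49 + 80)*(-391 + 12) = 31*(-379) = -11749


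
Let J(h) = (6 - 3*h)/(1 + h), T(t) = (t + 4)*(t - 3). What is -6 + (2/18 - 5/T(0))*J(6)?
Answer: -145/21 ≈ -6.9048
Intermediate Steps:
T(t) = (-3 + t)*(4 + t) (T(t) = (4 + t)*(-3 + t) = (-3 + t)*(4 + t))
J(h) = (6 - 3*h)/(1 + h)
-6 + (2/18 - 5/T(0))*J(6) = -6 + (2/18 - 5/(-12 + 0 + 0²))*(3*(2 - 1*6)/(1 + 6)) = -6 + (2*(1/18) - 5/(-12 + 0 + 0))*(3*(2 - 6)/7) = -6 + (⅑ - 5/(-12))*(3*(⅐)*(-4)) = -6 + (⅑ - 5*(-1/12))*(-12/7) = -6 + (⅑ + 5/12)*(-12/7) = -6 + (19/36)*(-12/7) = -6 - 19/21 = -145/21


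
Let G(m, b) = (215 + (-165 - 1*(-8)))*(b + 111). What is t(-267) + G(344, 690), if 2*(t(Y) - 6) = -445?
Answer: 92483/2 ≈ 46242.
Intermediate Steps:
t(Y) = -433/2 (t(Y) = 6 + (½)*(-445) = 6 - 445/2 = -433/2)
G(m, b) = 6438 + 58*b (G(m, b) = (215 + (-165 + 8))*(111 + b) = (215 - 157)*(111 + b) = 58*(111 + b) = 6438 + 58*b)
t(-267) + G(344, 690) = -433/2 + (6438 + 58*690) = -433/2 + (6438 + 40020) = -433/2 + 46458 = 92483/2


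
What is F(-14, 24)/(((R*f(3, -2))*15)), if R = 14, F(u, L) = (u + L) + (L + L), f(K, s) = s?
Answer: -29/210 ≈ -0.13810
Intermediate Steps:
F(u, L) = u + 3*L (F(u, L) = (L + u) + 2*L = u + 3*L)
F(-14, 24)/(((R*f(3, -2))*15)) = (-14 + 3*24)/(((14*(-2))*15)) = (-14 + 72)/((-28*15)) = 58/(-420) = 58*(-1/420) = -29/210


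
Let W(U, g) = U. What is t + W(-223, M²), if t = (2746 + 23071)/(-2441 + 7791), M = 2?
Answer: -1167233/5350 ≈ -218.17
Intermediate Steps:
t = 25817/5350 ≈ 4.8256
t + W(-223, M²) = 25817/5350 - 223 = -1167233/5350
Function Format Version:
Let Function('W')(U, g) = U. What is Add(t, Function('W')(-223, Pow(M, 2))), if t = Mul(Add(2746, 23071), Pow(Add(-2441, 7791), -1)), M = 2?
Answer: Rational(-1167233, 5350) ≈ -218.17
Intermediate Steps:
t = Rational(25817, 5350) (t = Mul(25817, Pow(5350, -1)) = Mul(25817, Rational(1, 5350)) = Rational(25817, 5350) ≈ 4.8256)
Add(t, Function('W')(-223, Pow(M, 2))) = Add(Rational(25817, 5350), -223) = Rational(-1167233, 5350)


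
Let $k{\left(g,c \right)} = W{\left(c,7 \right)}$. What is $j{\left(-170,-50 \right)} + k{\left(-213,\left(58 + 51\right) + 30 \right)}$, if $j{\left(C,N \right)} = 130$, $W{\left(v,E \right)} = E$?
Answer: $137$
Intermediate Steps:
$k{\left(g,c \right)} = 7$
$j{\left(-170,-50 \right)} + k{\left(-213,\left(58 + 51\right) + 30 \right)} = 130 + 7 = 137$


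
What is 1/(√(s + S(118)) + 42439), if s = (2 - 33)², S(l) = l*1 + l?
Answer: 42439/1801067524 - 3*√133/1801067524 ≈ 2.3544e-5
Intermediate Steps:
S(l) = 2*l (S(l) = l + l = 2*l)
s = 961 (s = (-31)² = 961)
1/(√(s + S(118)) + 42439) = 1/(√(961 + 2*118) + 42439) = 1/(√(961 + 236) + 42439) = 1/(√1197 + 42439) = 1/(3*√133 + 42439) = 1/(42439 + 3*√133)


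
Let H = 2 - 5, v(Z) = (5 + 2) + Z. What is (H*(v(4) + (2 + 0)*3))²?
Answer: 2601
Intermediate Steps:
v(Z) = 7 + Z
H = -3
(H*(v(4) + (2 + 0)*3))² = (-3*((7 + 4) + (2 + 0)*3))² = (-3*(11 + 2*3))² = (-3*(11 + 6))² = (-3*17)² = (-51)² = 2601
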